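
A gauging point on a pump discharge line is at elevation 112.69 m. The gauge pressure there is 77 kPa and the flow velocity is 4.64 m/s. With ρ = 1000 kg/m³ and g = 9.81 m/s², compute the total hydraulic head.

Pressure head ψ = P/(ρg) = 77×1000 / (1000 × 9.81) = 7.85 m.
Velocity head = v²/(2g) = 4.64² / (2 × 9.81) = 1.097 m.
h = z + ψ + v²/(2g) = 112.69 + 7.85 + 1.097 = 121.64 m.

h ≈ 121.64 m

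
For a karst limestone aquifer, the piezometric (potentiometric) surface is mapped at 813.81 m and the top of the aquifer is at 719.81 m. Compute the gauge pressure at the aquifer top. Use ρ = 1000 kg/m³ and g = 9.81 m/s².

Pressure head at the aquifer top: ψ = h − z = 813.81 − 719.81 = 94.00 m.
P = ρgψ = 1000 × 9.81 × 94.00 = 922140 Pa ≈ 922 kPa.

P ≈ 922 kPa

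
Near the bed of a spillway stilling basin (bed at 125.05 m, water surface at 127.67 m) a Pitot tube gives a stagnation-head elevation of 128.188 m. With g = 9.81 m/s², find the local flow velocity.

Near the bed, under hydrostatic conditions, the piezometric head (z + ψ) equals the free-surface elevation, 127.67 m.
Velocity head = total − piezometric = 128.188 − 127.67 = 0.518 m.
v = √(2g·h_v) = √(2 × 9.81 × 0.518) = 3.19 m/s.

v ≈ 3.19 m/s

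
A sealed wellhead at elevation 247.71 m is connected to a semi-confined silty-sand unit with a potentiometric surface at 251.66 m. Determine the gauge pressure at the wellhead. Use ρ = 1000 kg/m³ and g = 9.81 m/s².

Head above the cap: Δh = 251.66 − 247.71 = 3.95 m.
P = ρgΔh = 1000 × 9.81 × 3.95 = 38750 Pa ≈ 38.7 kPa.

P ≈ 38.7 kPa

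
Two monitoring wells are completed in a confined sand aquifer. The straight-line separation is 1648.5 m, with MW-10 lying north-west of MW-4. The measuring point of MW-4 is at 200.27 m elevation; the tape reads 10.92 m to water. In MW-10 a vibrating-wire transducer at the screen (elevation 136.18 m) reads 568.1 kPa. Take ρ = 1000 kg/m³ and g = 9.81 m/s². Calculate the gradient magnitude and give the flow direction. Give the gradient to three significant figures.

Total head at MW-4: h = 200.27 − 10.92 = 189.35 m.
Pressure head at MW-10: ψ = P/(ρg) = 568.1×1000 / (1000 × 9.81) = 57.91 m.
Total head at MW-10: h = z + ψ = 136.18 + 57.91 = 194.09 m.
Head difference: h(MW-4) − h(MW-10) = 189.35 − 194.09 = -4.74 m.
Hydraulic gradient: i = |Δh| / L = 4.74 / 1648.5 = 0.00288.
Flow is from higher to lower head: from MW-10 toward MW-4, i.e. toward the south-east.

i ≈ 0.00288; groundwater flows toward the south-east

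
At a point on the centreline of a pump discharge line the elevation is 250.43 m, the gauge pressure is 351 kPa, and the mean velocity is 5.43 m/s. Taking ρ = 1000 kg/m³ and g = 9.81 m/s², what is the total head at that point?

h ≈ 287.71 m

Pressure head ψ = P/(ρg) = 351×1000 / (1000 × 9.81) = 35.78 m.
Velocity head = v²/(2g) = 5.43² / (2 × 9.81) = 1.503 m.
h = z + ψ + v²/(2g) = 250.43 + 35.78 + 1.503 = 287.71 m.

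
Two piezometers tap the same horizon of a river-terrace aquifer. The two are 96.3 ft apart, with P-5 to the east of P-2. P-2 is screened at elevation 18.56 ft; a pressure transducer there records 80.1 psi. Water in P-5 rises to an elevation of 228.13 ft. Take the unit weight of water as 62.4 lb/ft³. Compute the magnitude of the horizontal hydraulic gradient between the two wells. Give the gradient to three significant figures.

i ≈ 0.257

Pressure head at P-2: ψ = 144·P/γ = 144 × 80.1 / 62.4 = 184.85 ft.
Total head at P-2: h = z + ψ = 18.56 + 184.85 = 203.41 ft.
Total head at P-5: h = 228.13 ft (water level in the piezometer is the total head).
Head difference: h(P-2) − h(P-5) = 203.41 − 228.13 = -24.72 ft.
Hydraulic gradient: i = |Δh| / L = 24.72 / 96.3 = 0.257.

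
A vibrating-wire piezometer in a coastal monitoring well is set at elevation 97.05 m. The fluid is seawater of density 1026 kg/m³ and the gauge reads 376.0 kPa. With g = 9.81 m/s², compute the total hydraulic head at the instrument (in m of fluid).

ψ = P/(ρg) = 376.0×1000 / (1026 × 9.81) = 37.36 m.
h = z + ψ = 97.05 + 37.36 = 134.41 m.

h ≈ 134.41 m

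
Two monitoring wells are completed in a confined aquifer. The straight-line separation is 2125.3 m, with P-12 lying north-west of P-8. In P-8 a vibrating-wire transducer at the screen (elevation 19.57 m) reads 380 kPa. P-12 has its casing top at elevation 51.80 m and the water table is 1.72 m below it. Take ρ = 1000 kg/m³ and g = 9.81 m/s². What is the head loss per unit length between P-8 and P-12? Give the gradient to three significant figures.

Pressure head at P-8: ψ = P/(ρg) = 380×1000 / (1000 × 9.81) = 38.74 m.
Total head at P-8: h = z + ψ = 19.57 + 38.74 = 58.31 m.
Total head at P-12: h = 51.80 − 1.72 = 50.08 m.
Head difference: h(P-8) − h(P-12) = 58.31 − 50.08 = 8.23 m.
Hydraulic gradient: i = |Δh| / L = 8.23 / 2125.3 = 0.00387.

i ≈ 0.00387 m/m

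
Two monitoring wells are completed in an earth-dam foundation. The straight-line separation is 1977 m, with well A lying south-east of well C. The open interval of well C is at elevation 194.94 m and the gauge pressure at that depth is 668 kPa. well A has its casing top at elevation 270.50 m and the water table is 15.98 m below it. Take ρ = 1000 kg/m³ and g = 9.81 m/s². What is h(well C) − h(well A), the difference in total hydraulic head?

Δh ≈ 8.51 m

Pressure head at well C: ψ = P/(ρg) = 668×1000 / (1000 × 9.81) = 68.09 m.
Total head at well C: h = z + ψ = 194.94 + 68.09 = 263.03 m.
Total head at well A: h = 270.50 − 15.98 = 254.52 m.
Head difference: h(well C) − h(well A) = 263.03 − 254.52 = 8.51 m.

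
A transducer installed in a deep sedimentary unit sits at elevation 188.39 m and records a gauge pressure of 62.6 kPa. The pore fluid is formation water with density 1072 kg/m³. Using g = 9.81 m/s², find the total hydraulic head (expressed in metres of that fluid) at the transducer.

h ≈ 194.34 m

ψ = P/(ρg) = 62.6×1000 / (1072 × 9.81) = 5.95 m.
h = z + ψ = 188.39 + 5.95 = 194.34 m.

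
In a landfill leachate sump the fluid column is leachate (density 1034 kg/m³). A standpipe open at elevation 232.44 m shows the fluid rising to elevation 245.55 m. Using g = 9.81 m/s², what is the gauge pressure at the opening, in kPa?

P ≈ 133 kPa

Pressure head ψ = h − z = 245.55 − 232.44 = 13.11 m.
P = ρgψ = 1034 × 9.81 × 13.11 = 132982 Pa ≈ 133 kPa.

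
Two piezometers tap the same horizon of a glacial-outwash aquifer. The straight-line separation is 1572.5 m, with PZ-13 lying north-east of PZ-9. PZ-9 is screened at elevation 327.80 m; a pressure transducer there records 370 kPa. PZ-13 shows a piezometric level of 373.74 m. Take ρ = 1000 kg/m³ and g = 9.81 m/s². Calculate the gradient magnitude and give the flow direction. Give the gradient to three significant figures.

Pressure head at PZ-9: ψ = P/(ρg) = 370×1000 / (1000 × 9.81) = 37.72 m.
Total head at PZ-9: h = z + ψ = 327.80 + 37.72 = 365.52 m.
Total head at PZ-13: h = 373.74 m (water level in the piezometer is the total head).
Head difference: h(PZ-9) − h(PZ-13) = 365.52 − 373.74 = -8.22 m.
Hydraulic gradient: i = |Δh| / L = 8.22 / 1572.5 = 0.00523.
Flow is from higher to lower head: from PZ-13 toward PZ-9, i.e. toward the south-west.

i ≈ 0.00523; groundwater flows toward the south-west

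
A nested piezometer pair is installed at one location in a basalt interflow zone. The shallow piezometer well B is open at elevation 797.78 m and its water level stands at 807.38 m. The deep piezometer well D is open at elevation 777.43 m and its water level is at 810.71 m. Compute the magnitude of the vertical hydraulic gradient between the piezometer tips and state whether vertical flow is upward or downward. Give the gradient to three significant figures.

|i_v| ≈ 0.164; vertical flow is upward

Total head at well B: h = 807.38 m (water level in the standpipe).
Total head at well D: h = 810.71 m.
Δh = h(well B) − h(well D) = 807.38 − 810.71 = -3.33 m.
Vertical separation Δz = 797.78 − 777.43 = 20.35 m.
|i_v| = |Δh| / Δz = 3.33 / 20.35 = 0.164.
Head is higher in the deep piezometer, so vertical flow is upward (discharge condition).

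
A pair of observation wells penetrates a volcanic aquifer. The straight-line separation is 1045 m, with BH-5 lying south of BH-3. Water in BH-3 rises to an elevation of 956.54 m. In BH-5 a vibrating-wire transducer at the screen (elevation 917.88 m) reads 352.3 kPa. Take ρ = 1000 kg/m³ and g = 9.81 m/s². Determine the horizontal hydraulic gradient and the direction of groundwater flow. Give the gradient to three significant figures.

i ≈ 0.00263; groundwater flows toward the south

Total head at BH-3: h = 956.54 m (water level in the piezometer is the total head).
Pressure head at BH-5: ψ = P/(ρg) = 352.3×1000 / (1000 × 9.81) = 35.91 m.
Total head at BH-5: h = z + ψ = 917.88 + 35.91 = 953.79 m.
Head difference: h(BH-3) − h(BH-5) = 956.54 − 953.79 = 2.75 m.
Hydraulic gradient: i = |Δh| / L = 2.75 / 1045 = 0.00263.
Flow is from higher to lower head: from BH-3 toward BH-5, i.e. toward the south.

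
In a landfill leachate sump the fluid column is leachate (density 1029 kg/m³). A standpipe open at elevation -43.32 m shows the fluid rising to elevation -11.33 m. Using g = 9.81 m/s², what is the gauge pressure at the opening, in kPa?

P ≈ 323 kPa

Pressure head ψ = h − z = -11.33 − (-43.32) = 31.99 m.
P = ρgψ = 1029 × 9.81 × 31.99 = 322923 Pa ≈ 323 kPa.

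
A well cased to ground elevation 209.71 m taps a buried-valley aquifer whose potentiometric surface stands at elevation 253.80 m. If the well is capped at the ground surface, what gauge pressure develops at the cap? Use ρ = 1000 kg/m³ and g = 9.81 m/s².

Head above the cap: Δh = 253.80 − 209.71 = 44.09 m.
P = ρgΔh = 1000 × 9.81 × 44.09 = 432523 Pa ≈ 433 kPa.

P ≈ 433 kPa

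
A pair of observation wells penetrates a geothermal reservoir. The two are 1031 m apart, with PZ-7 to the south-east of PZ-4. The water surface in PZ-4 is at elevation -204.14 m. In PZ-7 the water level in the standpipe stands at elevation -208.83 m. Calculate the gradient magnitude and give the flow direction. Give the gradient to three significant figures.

i ≈ 0.00455; groundwater flows toward the south-east

Total head at PZ-4: h = -204.14 m (water level in the piezometer is the total head).
Total head at PZ-7: h = -208.83 m (water level in the piezometer is the total head).
Head difference: h(PZ-4) − h(PZ-7) = -204.14 − (-208.83) = 4.69 m.
Hydraulic gradient: i = |Δh| / L = 4.69 / 1031 = 0.00455.
Flow is from higher to lower head: from PZ-4 toward PZ-7, i.e. toward the south-east.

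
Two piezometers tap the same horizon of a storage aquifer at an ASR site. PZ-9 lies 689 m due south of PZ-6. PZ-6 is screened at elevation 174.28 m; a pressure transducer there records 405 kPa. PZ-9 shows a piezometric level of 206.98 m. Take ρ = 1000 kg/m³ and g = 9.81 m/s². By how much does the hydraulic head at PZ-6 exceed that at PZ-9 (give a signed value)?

Δh ≈ 8.58 m

Pressure head at PZ-6: ψ = P/(ρg) = 405×1000 / (1000 × 9.81) = 41.28 m.
Total head at PZ-6: h = z + ψ = 174.28 + 41.28 = 215.56 m.
Total head at PZ-9: h = 206.98 m (water level in the piezometer is the total head).
Head difference: h(PZ-6) − h(PZ-9) = 215.56 − 206.98 = 8.58 m.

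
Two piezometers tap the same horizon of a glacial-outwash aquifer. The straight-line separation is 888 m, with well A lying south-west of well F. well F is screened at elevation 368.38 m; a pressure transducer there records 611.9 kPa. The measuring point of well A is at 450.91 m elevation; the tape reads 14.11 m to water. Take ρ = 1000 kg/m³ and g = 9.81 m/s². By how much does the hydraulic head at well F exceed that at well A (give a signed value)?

Δh ≈ -6.04 m

Pressure head at well F: ψ = P/(ρg) = 611.9×1000 / (1000 × 9.81) = 62.38 m.
Total head at well F: h = z + ψ = 368.38 + 62.38 = 430.76 m.
Total head at well A: h = 450.91 − 14.11 = 436.80 m.
Head difference: h(well F) − h(well A) = 430.76 − 436.80 = -6.04 m.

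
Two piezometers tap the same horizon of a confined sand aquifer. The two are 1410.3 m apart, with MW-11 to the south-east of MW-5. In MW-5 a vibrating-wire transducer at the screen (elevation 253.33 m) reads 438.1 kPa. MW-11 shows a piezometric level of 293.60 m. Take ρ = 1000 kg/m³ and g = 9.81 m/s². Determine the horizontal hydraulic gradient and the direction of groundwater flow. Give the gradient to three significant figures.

Pressure head at MW-5: ψ = P/(ρg) = 438.1×1000 / (1000 × 9.81) = 44.66 m.
Total head at MW-5: h = z + ψ = 253.33 + 44.66 = 297.99 m.
Total head at MW-11: h = 293.60 m (water level in the piezometer is the total head).
Head difference: h(MW-5) − h(MW-11) = 297.99 − 293.60 = 4.39 m.
Hydraulic gradient: i = |Δh| / L = 4.39 / 1410.3 = 0.00311.
Flow is from higher to lower head: from MW-5 toward MW-11, i.e. toward the south-east.

i ≈ 0.00311; groundwater flows toward the south-east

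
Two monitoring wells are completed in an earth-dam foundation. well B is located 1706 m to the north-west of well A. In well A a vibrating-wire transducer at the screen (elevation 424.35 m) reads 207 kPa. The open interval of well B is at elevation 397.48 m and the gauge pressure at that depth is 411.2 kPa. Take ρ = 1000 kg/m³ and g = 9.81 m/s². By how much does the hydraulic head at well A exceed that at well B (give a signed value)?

Pressure head at well A: ψ = P/(ρg) = 207×1000 / (1000 × 9.81) = 21.10 m.
Total head at well A: h = z + ψ = 424.35 + 21.10 = 445.45 m.
Pressure head at well B: ψ = P/(ρg) = 411.2×1000 / (1000 × 9.81) = 41.92 m.
Total head at well B: h = z + ψ = 397.48 + 41.92 = 439.40 m.
Head difference: h(well A) − h(well B) = 445.45 − 439.40 = 6.05 m.

Δh ≈ 6.05 m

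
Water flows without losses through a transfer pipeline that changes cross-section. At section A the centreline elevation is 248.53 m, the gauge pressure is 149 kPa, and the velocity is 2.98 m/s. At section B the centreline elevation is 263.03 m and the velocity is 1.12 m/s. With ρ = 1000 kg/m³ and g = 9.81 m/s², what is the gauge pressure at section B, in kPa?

Pressure head at A: ψ₁ = P₁/(ρg) = 149×1000 / (1000 × 9.81) = 15.19 m.
Velocity heads: v₁²/2g = 2.98²/19.62 = 0.453 m; v₂²/2g = 1.12²/19.62 = 0.064 m.
Total head H = z₁ + ψ₁ + v₁²/2g = 248.53 + 15.19 + 0.453 = 264.17 m.
ψ₂ = H − z₂ − v₂²/2g = 264.17 − 263.03 − 0.064 = 1.08 m.
P₂ = ρgψ₂ = 1000 × 9.81 × 1.08 ≈ 10.6 kPa.

P₂ ≈ 10.6 kPa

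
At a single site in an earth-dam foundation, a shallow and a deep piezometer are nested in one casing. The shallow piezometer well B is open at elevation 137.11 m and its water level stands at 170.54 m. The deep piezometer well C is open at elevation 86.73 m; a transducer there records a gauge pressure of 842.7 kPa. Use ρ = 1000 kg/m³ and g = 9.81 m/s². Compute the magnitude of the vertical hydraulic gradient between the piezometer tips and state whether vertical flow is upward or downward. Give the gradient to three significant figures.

|i_v| ≈ 0.0415; vertical flow is upward

Total head at well B: h = 170.54 m (water level in the standpipe).
Pressure head at well C: ψ = P/(ρg) = 842.7×1000 / (1000 × 9.81) = 85.90 m.
Total head at well C: h = z + ψ = 86.73 + 85.90 = 172.63 m.
Δh = h(well B) − h(well C) = 170.54 − 172.63 = -2.09 m.
Vertical separation Δz = 137.11 − 86.73 = 50.38 m.
|i_v| = |Δh| / Δz = 2.09 / 50.38 = 0.0415.
Head is higher in the deep piezometer, so vertical flow is upward (discharge condition).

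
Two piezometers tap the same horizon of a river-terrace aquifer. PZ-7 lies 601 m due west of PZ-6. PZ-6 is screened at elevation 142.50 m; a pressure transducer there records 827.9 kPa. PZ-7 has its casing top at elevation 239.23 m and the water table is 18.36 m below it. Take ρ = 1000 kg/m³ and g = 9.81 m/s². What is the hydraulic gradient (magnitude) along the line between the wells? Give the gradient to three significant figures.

i ≈ 0.0100

Pressure head at PZ-6: ψ = P/(ρg) = 827.9×1000 / (1000 × 9.81) = 84.39 m.
Total head at PZ-6: h = z + ψ = 142.50 + 84.39 = 226.89 m.
Total head at PZ-7: h = 239.23 − 18.36 = 220.87 m.
Head difference: h(PZ-6) − h(PZ-7) = 226.89 − 220.87 = 6.02 m.
Hydraulic gradient: i = |Δh| / L = 6.02 / 601 = 0.0100.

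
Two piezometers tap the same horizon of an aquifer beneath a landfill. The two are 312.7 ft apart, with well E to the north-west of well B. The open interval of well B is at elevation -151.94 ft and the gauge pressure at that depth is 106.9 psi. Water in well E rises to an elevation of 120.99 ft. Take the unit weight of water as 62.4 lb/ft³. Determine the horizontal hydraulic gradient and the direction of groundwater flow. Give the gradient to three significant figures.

Pressure head at well B: ψ = 144·P/γ = 144 × 106.9 / 62.4 = 246.69 ft.
Total head at well B: h = z + ψ = -151.94 + 246.69 = 94.75 ft.
Total head at well E: h = 120.99 ft (water level in the piezometer is the total head).
Head difference: h(well B) − h(well E) = 94.75 − 120.99 = -26.24 ft.
Hydraulic gradient: i = |Δh| / L = 26.24 / 312.7 = 0.0839.
Flow is from higher to lower head: from well E toward well B, i.e. toward the south-east.

i ≈ 0.0839; groundwater flows toward the south-east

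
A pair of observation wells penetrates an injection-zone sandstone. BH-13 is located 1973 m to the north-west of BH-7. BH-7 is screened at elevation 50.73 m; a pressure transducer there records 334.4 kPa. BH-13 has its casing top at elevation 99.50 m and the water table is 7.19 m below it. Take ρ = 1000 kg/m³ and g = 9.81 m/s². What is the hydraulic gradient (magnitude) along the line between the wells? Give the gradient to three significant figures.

Pressure head at BH-7: ψ = P/(ρg) = 334.4×1000 / (1000 × 9.81) = 34.09 m.
Total head at BH-7: h = z + ψ = 50.73 + 34.09 = 84.82 m.
Total head at BH-13: h = 99.50 − 7.19 = 92.31 m.
Head difference: h(BH-7) − h(BH-13) = 84.82 − 92.31 = -7.49 m.
Hydraulic gradient: i = |Δh| / L = 7.49 / 1973 = 0.00380.

i ≈ 0.00380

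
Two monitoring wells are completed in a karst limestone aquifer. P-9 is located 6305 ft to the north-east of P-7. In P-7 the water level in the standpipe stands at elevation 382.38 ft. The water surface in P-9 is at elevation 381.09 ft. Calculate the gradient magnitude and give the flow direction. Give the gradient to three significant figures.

Total head at P-7: h = 382.38 ft (water level in the piezometer is the total head).
Total head at P-9: h = 381.09 ft (water level in the piezometer is the total head).
Head difference: h(P-7) − h(P-9) = 382.38 − 381.09 = 1.29 ft.
Hydraulic gradient: i = |Δh| / L = 1.29 / 6305 = 0.000205.
Flow is from higher to lower head: from P-7 toward P-9, i.e. toward the north-east.

i ≈ 0.000205; groundwater flows toward the north-east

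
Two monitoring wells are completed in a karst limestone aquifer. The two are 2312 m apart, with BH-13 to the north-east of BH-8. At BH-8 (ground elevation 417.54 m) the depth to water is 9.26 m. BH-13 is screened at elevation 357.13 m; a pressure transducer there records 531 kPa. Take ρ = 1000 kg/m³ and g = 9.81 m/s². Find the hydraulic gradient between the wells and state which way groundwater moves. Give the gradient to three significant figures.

Total head at BH-8: h = 417.54 − 9.26 = 408.28 m.
Pressure head at BH-13: ψ = P/(ρg) = 531×1000 / (1000 × 9.81) = 54.13 m.
Total head at BH-13: h = z + ψ = 357.13 + 54.13 = 411.26 m.
Head difference: h(BH-8) − h(BH-13) = 408.28 − 411.26 = -2.98 m.
Hydraulic gradient: i = |Δh| / L = 2.98 / 2312 = 0.00129.
Flow is from higher to lower head: from BH-13 toward BH-8, i.e. toward the south-west.

i ≈ 0.00129; groundwater flows toward the south-west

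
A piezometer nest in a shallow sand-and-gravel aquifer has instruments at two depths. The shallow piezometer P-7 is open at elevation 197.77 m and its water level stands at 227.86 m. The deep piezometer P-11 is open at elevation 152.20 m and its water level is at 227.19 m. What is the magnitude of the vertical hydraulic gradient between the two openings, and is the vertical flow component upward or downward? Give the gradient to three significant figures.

|i_v| ≈ 0.0147; vertical flow is downward

Total head at P-7: h = 227.86 m (water level in the standpipe).
Total head at P-11: h = 227.19 m.
Δh = h(P-7) − h(P-11) = 227.86 − 227.19 = 0.67 m.
Vertical separation Δz = 197.77 − 152.20 = 45.57 m.
|i_v| = |Δh| / Δz = 0.67 / 45.57 = 0.0147.
Head is higher in the shallow piezometer, so vertical flow is downward (recharge condition).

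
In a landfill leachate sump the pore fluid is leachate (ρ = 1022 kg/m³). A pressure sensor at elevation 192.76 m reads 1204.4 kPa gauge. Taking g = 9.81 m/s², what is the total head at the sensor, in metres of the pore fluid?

ψ = P/(ρg) = 1204.4×1000 / (1022 × 9.81) = 120.13 m.
h = z + ψ = 192.76 + 120.13 = 312.89 m.

h ≈ 312.89 m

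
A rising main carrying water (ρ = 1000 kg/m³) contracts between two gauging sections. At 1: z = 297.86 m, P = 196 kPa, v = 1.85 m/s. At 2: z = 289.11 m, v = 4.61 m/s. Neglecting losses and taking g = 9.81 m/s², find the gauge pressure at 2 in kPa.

P₂ ≈ 273 kPa

Pressure head at 1: ψ₁ = P₁/(ρg) = 196×1000 / (1000 × 9.81) = 19.98 m.
Velocity heads: v₁²/2g = 1.85²/19.62 = 0.174 m; v₂²/2g = 4.61²/19.62 = 1.083 m.
Total head H = z₁ + ψ₁ + v₁²/2g = 297.86 + 19.98 + 0.174 = 318.01 m.
ψ₂ = H − z₂ − v₂²/2g = 318.01 − 289.11 − 1.083 = 27.82 m.
P₂ = ρgψ₂ = 1000 × 9.81 × 27.82 ≈ 273 kPa.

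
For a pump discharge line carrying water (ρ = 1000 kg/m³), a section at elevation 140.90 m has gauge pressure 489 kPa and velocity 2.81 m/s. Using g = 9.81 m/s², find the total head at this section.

Pressure head ψ = P/(ρg) = 489×1000 / (1000 × 9.81) = 49.85 m.
Velocity head = v²/(2g) = 2.81² / (2 × 9.81) = 0.402 m.
h = z + ψ + v²/(2g) = 140.90 + 49.85 + 0.402 = 191.15 m.

h ≈ 191.15 m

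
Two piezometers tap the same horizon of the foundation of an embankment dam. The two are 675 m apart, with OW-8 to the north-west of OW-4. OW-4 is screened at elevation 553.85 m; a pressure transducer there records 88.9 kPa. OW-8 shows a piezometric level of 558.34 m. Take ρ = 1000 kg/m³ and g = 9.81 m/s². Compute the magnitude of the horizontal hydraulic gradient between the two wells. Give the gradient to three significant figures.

i ≈ 0.00677

Pressure head at OW-4: ψ = P/(ρg) = 88.9×1000 / (1000 × 9.81) = 9.06 m.
Total head at OW-4: h = z + ψ = 553.85 + 9.06 = 562.91 m.
Total head at OW-8: h = 558.34 m (water level in the piezometer is the total head).
Head difference: h(OW-4) − h(OW-8) = 562.91 − 558.34 = 4.57 m.
Hydraulic gradient: i = |Δh| / L = 4.57 / 675 = 0.00677.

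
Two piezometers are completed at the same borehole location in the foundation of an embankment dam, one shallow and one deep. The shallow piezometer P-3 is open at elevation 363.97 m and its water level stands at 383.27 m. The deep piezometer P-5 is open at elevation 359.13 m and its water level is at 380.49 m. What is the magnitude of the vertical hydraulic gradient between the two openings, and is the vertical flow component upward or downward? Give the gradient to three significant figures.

|i_v| ≈ 0.574; vertical flow is downward

Total head at P-3: h = 383.27 m (water level in the standpipe).
Total head at P-5: h = 380.49 m.
Δh = h(P-3) − h(P-5) = 383.27 − 380.49 = 2.78 m.
Vertical separation Δz = 363.97 − 359.13 = 4.84 m.
|i_v| = |Δh| / Δz = 2.78 / 4.84 = 0.574.
Head is higher in the shallow piezometer, so vertical flow is downward (recharge condition).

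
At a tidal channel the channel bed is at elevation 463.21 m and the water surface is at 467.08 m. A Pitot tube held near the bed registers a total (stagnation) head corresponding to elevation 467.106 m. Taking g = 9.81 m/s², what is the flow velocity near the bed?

Near the bed, under hydrostatic conditions, the piezometric head (z + ψ) equals the free-surface elevation, 467.08 m.
Velocity head = total − piezometric = 467.106 − 467.08 = 0.026 m.
v = √(2g·h_v) = √(2 × 9.81 × 0.026) = 0.714 m/s.

v ≈ 0.714 m/s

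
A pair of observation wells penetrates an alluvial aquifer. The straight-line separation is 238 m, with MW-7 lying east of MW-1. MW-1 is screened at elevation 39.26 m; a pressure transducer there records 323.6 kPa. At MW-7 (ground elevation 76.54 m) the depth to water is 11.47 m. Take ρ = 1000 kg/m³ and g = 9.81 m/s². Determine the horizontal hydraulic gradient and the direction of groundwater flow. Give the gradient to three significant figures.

Pressure head at MW-1: ψ = P/(ρg) = 323.6×1000 / (1000 × 9.81) = 32.99 m.
Total head at MW-1: h = z + ψ = 39.26 + 32.99 = 72.25 m.
Total head at MW-7: h = 76.54 − 11.47 = 65.07 m.
Head difference: h(MW-1) − h(MW-7) = 72.25 − 65.07 = 7.18 m.
Hydraulic gradient: i = |Δh| / L = 7.18 / 238 = 0.0302.
Flow is from higher to lower head: from MW-1 toward MW-7, i.e. toward the east.

i ≈ 0.0302; groundwater flows toward the east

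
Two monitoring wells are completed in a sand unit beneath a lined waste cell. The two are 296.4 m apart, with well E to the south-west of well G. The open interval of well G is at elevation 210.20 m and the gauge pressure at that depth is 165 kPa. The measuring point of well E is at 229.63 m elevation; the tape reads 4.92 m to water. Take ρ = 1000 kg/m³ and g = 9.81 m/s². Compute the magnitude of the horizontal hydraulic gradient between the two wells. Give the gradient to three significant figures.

i ≈ 0.00779

Pressure head at well G: ψ = P/(ρg) = 165×1000 / (1000 × 9.81) = 16.82 m.
Total head at well G: h = z + ψ = 210.20 + 16.82 = 227.02 m.
Total head at well E: h = 229.63 − 4.92 = 224.71 m.
Head difference: h(well G) − h(well E) = 227.02 − 224.71 = 2.31 m.
Hydraulic gradient: i = |Δh| / L = 2.31 / 296.4 = 0.00779.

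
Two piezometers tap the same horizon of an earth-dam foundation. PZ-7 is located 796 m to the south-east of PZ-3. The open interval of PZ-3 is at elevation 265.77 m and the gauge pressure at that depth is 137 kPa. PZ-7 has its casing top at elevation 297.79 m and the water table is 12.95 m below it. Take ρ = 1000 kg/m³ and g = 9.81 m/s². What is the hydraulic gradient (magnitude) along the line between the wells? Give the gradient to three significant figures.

Pressure head at PZ-3: ψ = P/(ρg) = 137×1000 / (1000 × 9.81) = 13.97 m.
Total head at PZ-3: h = z + ψ = 265.77 + 13.97 = 279.74 m.
Total head at PZ-7: h = 297.79 − 12.95 = 284.84 m.
Head difference: h(PZ-3) − h(PZ-7) = 279.74 − 284.84 = -5.10 m.
Hydraulic gradient: i = |Δh| / L = 5.10 / 796 = 0.00641.

i ≈ 0.00641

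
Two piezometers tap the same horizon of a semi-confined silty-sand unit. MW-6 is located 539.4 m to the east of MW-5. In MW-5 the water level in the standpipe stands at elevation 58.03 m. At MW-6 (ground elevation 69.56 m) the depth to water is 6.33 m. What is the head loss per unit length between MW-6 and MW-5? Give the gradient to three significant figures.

Total head at MW-5: h = 58.03 m (water level in the piezometer is the total head).
Total head at MW-6: h = 69.56 − 6.33 = 63.23 m.
Head difference: h(MW-5) − h(MW-6) = 58.03 − 63.23 = -5.20 m.
Hydraulic gradient: i = |Δh| / L = 5.20 / 539.4 = 0.00964.

i ≈ 0.00964 m/m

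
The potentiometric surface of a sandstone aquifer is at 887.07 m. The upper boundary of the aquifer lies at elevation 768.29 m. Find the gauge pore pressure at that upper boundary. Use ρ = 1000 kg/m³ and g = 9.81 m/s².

Pressure head at the aquifer top: ψ = h − z = 887.07 − 768.29 = 118.78 m.
P = ρgψ = 1000 × 9.81 × 118.78 = 1165232 Pa ≈ 1170 kPa.

P ≈ 1170 kPa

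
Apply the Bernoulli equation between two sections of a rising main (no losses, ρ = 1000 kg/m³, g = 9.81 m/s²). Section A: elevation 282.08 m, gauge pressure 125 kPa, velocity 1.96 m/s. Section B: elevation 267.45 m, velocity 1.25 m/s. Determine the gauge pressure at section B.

Pressure head at A: ψ₁ = P₁/(ρg) = 125×1000 / (1000 × 9.81) = 12.74 m.
Velocity heads: v₁²/2g = 1.96²/19.62 = 0.196 m; v₂²/2g = 1.25²/19.62 = 0.080 m.
Total head H = z₁ + ψ₁ + v₁²/2g = 282.08 + 12.74 + 0.196 = 295.02 m.
ψ₂ = H − z₂ − v₂²/2g = 295.02 − 267.45 − 0.080 = 27.49 m.
P₂ = ρgψ₂ = 1000 × 9.81 × 27.49 ≈ 270 kPa.

P₂ ≈ 270 kPa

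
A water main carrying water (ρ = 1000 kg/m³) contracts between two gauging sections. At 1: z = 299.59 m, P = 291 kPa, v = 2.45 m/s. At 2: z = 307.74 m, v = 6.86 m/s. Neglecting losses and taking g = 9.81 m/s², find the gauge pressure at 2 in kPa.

Pressure head at 1: ψ₁ = P₁/(ρg) = 291×1000 / (1000 × 9.81) = 29.66 m.
Velocity heads: v₁²/2g = 2.45²/19.62 = 0.306 m; v₂²/2g = 6.86²/19.62 = 2.399 m.
Total head H = z₁ + ψ₁ + v₁²/2g = 299.59 + 29.66 + 0.306 = 329.56 m.
ψ₂ = H − z₂ − v₂²/2g = 329.56 − 307.74 − 2.399 = 19.42 m.
P₂ = ρgψ₂ = 1000 × 9.81 × 19.42 ≈ 191 kPa.

P₂ ≈ 191 kPa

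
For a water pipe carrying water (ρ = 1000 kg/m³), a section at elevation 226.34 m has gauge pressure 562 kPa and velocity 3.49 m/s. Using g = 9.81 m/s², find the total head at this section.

Pressure head ψ = P/(ρg) = 562×1000 / (1000 × 9.81) = 57.29 m.
Velocity head = v²/(2g) = 3.49² / (2 × 9.81) = 0.621 m.
h = z + ψ + v²/(2g) = 226.34 + 57.29 + 0.621 = 284.25 m.

h ≈ 284.25 m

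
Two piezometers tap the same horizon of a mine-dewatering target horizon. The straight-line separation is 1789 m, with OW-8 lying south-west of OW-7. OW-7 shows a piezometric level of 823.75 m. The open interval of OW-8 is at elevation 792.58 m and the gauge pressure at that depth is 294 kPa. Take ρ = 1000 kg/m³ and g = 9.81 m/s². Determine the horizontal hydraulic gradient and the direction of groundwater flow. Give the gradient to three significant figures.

Total head at OW-7: h = 823.75 m (water level in the piezometer is the total head).
Pressure head at OW-8: ψ = P/(ρg) = 294×1000 / (1000 × 9.81) = 29.97 m.
Total head at OW-8: h = z + ψ = 792.58 + 29.97 = 822.55 m.
Head difference: h(OW-7) − h(OW-8) = 823.75 − 822.55 = 1.20 m.
Hydraulic gradient: i = |Δh| / L = 1.20 / 1789 = 0.000671.
Flow is from higher to lower head: from OW-7 toward OW-8, i.e. toward the south-west.

i ≈ 0.000671; groundwater flows toward the south-west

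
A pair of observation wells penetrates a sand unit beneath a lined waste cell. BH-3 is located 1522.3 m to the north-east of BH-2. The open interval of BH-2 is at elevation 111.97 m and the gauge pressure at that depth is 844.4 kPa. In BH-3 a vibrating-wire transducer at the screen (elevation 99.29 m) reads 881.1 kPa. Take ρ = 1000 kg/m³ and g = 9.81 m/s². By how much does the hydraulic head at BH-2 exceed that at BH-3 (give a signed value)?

Pressure head at BH-2: ψ = P/(ρg) = 844.4×1000 / (1000 × 9.81) = 86.08 m.
Total head at BH-2: h = z + ψ = 111.97 + 86.08 = 198.05 m.
Pressure head at BH-3: ψ = P/(ρg) = 881.1×1000 / (1000 × 9.81) = 89.82 m.
Total head at BH-3: h = z + ψ = 99.29 + 89.82 = 189.11 m.
Head difference: h(BH-2) − h(BH-3) = 198.05 − 189.11 = 8.94 m.

Δh ≈ 8.94 m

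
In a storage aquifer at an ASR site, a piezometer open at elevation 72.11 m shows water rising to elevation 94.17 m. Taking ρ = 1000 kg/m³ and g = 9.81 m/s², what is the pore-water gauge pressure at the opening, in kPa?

Pressure head ψ = h − z = 94.17 − 72.11 = 22.06 m.
P = ρgψ = 1000 × 9.81 × 22.06 = 216409 Pa ≈ 216 kPa.

P ≈ 216 kPa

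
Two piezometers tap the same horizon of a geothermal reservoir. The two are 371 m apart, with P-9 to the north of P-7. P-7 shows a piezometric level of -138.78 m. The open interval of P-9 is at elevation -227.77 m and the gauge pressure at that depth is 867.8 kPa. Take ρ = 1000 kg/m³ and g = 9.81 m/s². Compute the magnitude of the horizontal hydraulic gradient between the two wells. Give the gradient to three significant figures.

i ≈ 0.00143

Total head at P-7: h = -138.78 m (water level in the piezometer is the total head).
Pressure head at P-9: ψ = P/(ρg) = 867.8×1000 / (1000 × 9.81) = 88.46 m.
Total head at P-9: h = z + ψ = -227.77 + 88.46 = -139.31 m.
Head difference: h(P-7) − h(P-9) = -138.78 − (-139.31) = 0.53 m.
Hydraulic gradient: i = |Δh| / L = 0.53 / 371 = 0.00143.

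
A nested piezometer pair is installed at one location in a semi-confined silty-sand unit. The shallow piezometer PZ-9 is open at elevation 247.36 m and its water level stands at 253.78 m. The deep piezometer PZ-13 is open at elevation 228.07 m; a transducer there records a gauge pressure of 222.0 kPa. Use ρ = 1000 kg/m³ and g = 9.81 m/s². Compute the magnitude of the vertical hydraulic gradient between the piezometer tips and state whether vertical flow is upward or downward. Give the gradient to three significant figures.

|i_v| ≈ 0.160; vertical flow is downward

Total head at PZ-9: h = 253.78 m (water level in the standpipe).
Pressure head at PZ-13: ψ = P/(ρg) = 222.0×1000 / (1000 × 9.81) = 22.63 m.
Total head at PZ-13: h = z + ψ = 228.07 + 22.63 = 250.70 m.
Δh = h(PZ-9) − h(PZ-13) = 253.78 − 250.70 = 3.08 m.
Vertical separation Δz = 247.36 − 228.07 = 19.29 m.
|i_v| = |Δh| / Δz = 3.08 / 19.29 = 0.160.
Head is higher in the shallow piezometer, so vertical flow is downward (recharge condition).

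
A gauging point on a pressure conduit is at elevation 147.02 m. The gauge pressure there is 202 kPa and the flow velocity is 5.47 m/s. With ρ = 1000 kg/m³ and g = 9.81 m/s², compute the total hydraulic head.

Pressure head ψ = P/(ρg) = 202×1000 / (1000 × 9.81) = 20.59 m.
Velocity head = v²/(2g) = 5.47² / (2 × 9.81) = 1.525 m.
h = z + ψ + v²/(2g) = 147.02 + 20.59 + 1.525 = 169.14 m.

h ≈ 169.14 m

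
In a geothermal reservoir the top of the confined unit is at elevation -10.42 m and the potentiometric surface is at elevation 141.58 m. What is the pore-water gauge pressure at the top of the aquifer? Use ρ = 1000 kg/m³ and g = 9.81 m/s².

P ≈ 1490 kPa

Pressure head at the aquifer top: ψ = h − z = 141.58 − (-10.42) = 152.00 m.
P = ρgψ = 1000 × 9.81 × 152.00 = 1491120 Pa ≈ 1490 kPa.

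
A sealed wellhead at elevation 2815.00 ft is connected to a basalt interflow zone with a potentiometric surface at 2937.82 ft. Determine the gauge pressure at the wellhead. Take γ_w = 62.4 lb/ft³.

Head above the cap: Δh = 2937.82 − 2815.00 = 122.82 ft.
P = γΔh/144 = 62.4 × 122.82 / 144 = 53.2 psi.

P ≈ 53.2 psi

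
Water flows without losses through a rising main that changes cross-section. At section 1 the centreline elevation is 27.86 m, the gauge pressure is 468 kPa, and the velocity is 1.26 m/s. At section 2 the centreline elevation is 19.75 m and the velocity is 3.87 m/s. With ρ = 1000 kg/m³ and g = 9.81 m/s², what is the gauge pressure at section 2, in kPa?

Pressure head at 1: ψ₁ = P₁/(ρg) = 468×1000 / (1000 × 9.81) = 47.71 m.
Velocity heads: v₁²/2g = 1.26²/19.62 = 0.081 m; v₂²/2g = 3.87²/19.62 = 0.763 m.
Total head H = z₁ + ψ₁ + v₁²/2g = 27.86 + 47.71 + 0.081 = 75.65 m.
ψ₂ = H − z₂ − v₂²/2g = 75.65 − 19.75 − 0.763 = 55.14 m.
P₂ = ρgψ₂ = 1000 × 9.81 × 55.14 ≈ 541 kPa.

P₂ ≈ 541 kPa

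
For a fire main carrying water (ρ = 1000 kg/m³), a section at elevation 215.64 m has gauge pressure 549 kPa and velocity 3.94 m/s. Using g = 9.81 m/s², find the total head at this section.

Pressure head ψ = P/(ρg) = 549×1000 / (1000 × 9.81) = 55.96 m.
Velocity head = v²/(2g) = 3.94² / (2 × 9.81) = 0.791 m.
h = z + ψ + v²/(2g) = 215.64 + 55.96 + 0.791 = 272.39 m.

h ≈ 272.39 m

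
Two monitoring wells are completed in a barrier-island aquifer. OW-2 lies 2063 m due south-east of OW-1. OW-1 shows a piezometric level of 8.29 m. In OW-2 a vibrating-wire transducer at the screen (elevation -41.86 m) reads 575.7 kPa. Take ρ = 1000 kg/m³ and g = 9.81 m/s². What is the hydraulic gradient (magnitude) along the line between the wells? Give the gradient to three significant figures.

Total head at OW-1: h = 8.29 m (water level in the piezometer is the total head).
Pressure head at OW-2: ψ = P/(ρg) = 575.7×1000 / (1000 × 9.81) = 58.69 m.
Total head at OW-2: h = z + ψ = -41.86 + 58.69 = 16.83 m.
Head difference: h(OW-1) − h(OW-2) = 8.29 − 16.83 = -8.54 m.
Hydraulic gradient: i = |Δh| / L = 8.54 / 2063 = 0.00414.

i ≈ 0.00414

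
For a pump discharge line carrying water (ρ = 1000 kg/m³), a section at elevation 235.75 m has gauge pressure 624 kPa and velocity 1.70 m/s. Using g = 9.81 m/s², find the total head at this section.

h ≈ 299.51 m

Pressure head ψ = P/(ρg) = 624×1000 / (1000 × 9.81) = 63.61 m.
Velocity head = v²/(2g) = 1.70² / (2 × 9.81) = 0.147 m.
h = z + ψ + v²/(2g) = 235.75 + 63.61 + 0.147 = 299.51 m.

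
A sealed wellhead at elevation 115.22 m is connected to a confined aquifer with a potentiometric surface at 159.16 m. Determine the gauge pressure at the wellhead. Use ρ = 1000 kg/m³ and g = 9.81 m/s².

Head above the cap: Δh = 159.16 − 115.22 = 43.94 m.
P = ρgΔh = 1000 × 9.81 × 43.94 = 431051 Pa ≈ 431 kPa.

P ≈ 431 kPa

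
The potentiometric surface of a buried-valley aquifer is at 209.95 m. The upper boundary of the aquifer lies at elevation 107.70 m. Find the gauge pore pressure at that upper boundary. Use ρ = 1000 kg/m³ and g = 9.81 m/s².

Pressure head at the aquifer top: ψ = h − z = 209.95 − 107.70 = 102.25 m.
P = ρgψ = 1000 × 9.81 × 102.25 = 1003072 Pa ≈ 1000 kPa.

P ≈ 1000 kPa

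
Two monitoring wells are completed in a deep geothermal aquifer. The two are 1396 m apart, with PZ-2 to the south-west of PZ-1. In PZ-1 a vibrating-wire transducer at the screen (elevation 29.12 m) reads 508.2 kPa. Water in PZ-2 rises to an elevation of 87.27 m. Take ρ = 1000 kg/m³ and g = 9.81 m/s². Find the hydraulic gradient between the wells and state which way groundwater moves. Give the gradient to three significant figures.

Pressure head at PZ-1: ψ = P/(ρg) = 508.2×1000 / (1000 × 9.81) = 51.80 m.
Total head at PZ-1: h = z + ψ = 29.12 + 51.80 = 80.92 m.
Total head at PZ-2: h = 87.27 m (water level in the piezometer is the total head).
Head difference: h(PZ-1) − h(PZ-2) = 80.92 − 87.27 = -6.35 m.
Hydraulic gradient: i = |Δh| / L = 6.35 / 1396 = 0.00455.
Flow is from higher to lower head: from PZ-2 toward PZ-1, i.e. toward the north-east.

i ≈ 0.00455; groundwater flows toward the north-east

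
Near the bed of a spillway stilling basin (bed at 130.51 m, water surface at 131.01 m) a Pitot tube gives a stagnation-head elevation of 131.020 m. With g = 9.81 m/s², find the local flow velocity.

Near the bed, under hydrostatic conditions, the piezometric head (z + ψ) equals the free-surface elevation, 131.01 m.
Velocity head = total − piezometric = 131.020 − 131.01 = 0.010 m.
v = √(2g·h_v) = √(2 × 9.81 × 0.010) = 0.443 m/s.

v ≈ 0.443 m/s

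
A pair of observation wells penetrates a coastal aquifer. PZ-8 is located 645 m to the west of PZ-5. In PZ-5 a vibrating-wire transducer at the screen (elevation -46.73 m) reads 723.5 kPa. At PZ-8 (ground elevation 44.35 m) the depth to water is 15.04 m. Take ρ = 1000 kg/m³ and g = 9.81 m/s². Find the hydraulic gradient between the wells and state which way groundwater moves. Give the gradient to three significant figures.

i ≈ 0.00355; groundwater flows toward the east

Pressure head at PZ-5: ψ = P/(ρg) = 723.5×1000 / (1000 × 9.81) = 73.75 m.
Total head at PZ-5: h = z + ψ = -46.73 + 73.75 = 27.02 m.
Total head at PZ-8: h = 44.35 − 15.04 = 29.31 m.
Head difference: h(PZ-5) − h(PZ-8) = 27.02 − 29.31 = -2.29 m.
Hydraulic gradient: i = |Δh| / L = 2.29 / 645 = 0.00355.
Flow is from higher to lower head: from PZ-8 toward PZ-5, i.e. toward the east.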